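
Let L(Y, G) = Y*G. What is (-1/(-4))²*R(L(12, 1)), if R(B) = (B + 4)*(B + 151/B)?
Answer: 295/12 ≈ 24.583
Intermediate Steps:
L(Y, G) = G*Y
R(B) = (4 + B)*(B + 151/B)
(-1/(-4))²*R(L(12, 1)) = (-1/(-4))²*(151 + (1*12)² + 4*(1*12) + 604/((1*12))) = (-1*(-¼))²*(151 + 12² + 4*12 + 604/12) = (¼)²*(151 + 144 + 48 + 604*(1/12)) = (151 + 144 + 48 + 151/3)/16 = (1/16)*(1180/3) = 295/12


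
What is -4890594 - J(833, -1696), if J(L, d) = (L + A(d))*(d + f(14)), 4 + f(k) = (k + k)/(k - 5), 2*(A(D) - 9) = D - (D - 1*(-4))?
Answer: -10395622/3 ≈ -3.4652e+6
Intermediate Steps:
A(D) = 7 (A(D) = 9 + (D - (D - 1*(-4)))/2 = 9 + (D - (D + 4))/2 = 9 + (D - (4 + D))/2 = 9 + (D + (-4 - D))/2 = 9 + (½)*(-4) = 9 - 2 = 7)
f(k) = -4 + 2*k/(-5 + k) (f(k) = -4 + (k + k)/(k - 5) = -4 + (2*k)/(-5 + k) = -4 + 2*k/(-5 + k))
J(L, d) = (7 + L)*(-8/9 + d) (J(L, d) = (L + 7)*(d + 2*(10 - 1*14)/(-5 + 14)) = (7 + L)*(d + 2*(10 - 14)/9) = (7 + L)*(d + 2*(⅑)*(-4)) = (7 + L)*(d - 8/9) = (7 + L)*(-8/9 + d))
-4890594 - J(833, -1696) = -4890594 - (-56/9 + 7*(-1696) - 8/9*833 + 833*(-1696)) = -4890594 - (-56/9 - 11872 - 6664/9 - 1412768) = -4890594 - 1*(-4276160/3) = -4890594 + 4276160/3 = -10395622/3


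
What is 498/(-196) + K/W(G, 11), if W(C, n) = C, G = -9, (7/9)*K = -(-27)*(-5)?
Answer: 1641/98 ≈ 16.745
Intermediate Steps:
K = -1215/7 (K = 9*(-(-27)*(-5))/7 = 9*(-1*135)/7 = (9/7)*(-135) = -1215/7 ≈ -173.57)
498/(-196) + K/W(G, 11) = 498/(-196) - 1215/7/(-9) = 498*(-1/196) - 1215/7*(-⅑) = -249/98 + 135/7 = 1641/98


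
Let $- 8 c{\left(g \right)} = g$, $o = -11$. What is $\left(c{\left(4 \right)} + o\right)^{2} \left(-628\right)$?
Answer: $-83053$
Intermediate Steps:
$c{\left(g \right)} = - \frac{g}{8}$
$\left(c{\left(4 \right)} + o\right)^{2} \left(-628\right) = \left(\left(- \frac{1}{8}\right) 4 - 11\right)^{2} \left(-628\right) = \left(- \frac{1}{2} - 11\right)^{2} \left(-628\right) = \left(- \frac{23}{2}\right)^{2} \left(-628\right) = \frac{529}{4} \left(-628\right) = -83053$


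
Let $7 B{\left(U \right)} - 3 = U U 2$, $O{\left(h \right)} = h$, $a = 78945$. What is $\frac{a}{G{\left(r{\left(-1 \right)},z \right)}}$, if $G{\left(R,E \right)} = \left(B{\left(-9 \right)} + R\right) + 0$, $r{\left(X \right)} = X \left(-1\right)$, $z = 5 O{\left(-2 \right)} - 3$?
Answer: $\frac{552615}{172} \approx 3212.9$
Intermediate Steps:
$z = -13$ ($z = 5 \left(-2\right) - 3 = -10 - 3 = -13$)
$B{\left(U \right)} = \frac{3}{7} + \frac{2 U^{2}}{7}$ ($B{\left(U \right)} = \frac{3}{7} + \frac{U U 2}{7} = \frac{3}{7} + \frac{U^{2} \cdot 2}{7} = \frac{3}{7} + \frac{2 U^{2}}{7}$)
$r{\left(X \right)} = - X$
$G{\left(R,E \right)} = \frac{165}{7} + R$ ($G{\left(R,E \right)} = \left(\left(\frac{3}{7} + \frac{2 \left(-9\right)^{2}}{7}\right) + R\right) + 0 = \left(\left(\frac{3}{7} + \frac{2}{7} \cdot 81\right) + R\right) + 0 = \left(\left(\frac{3}{7} + \frac{162}{7}\right) + R\right) + 0 = \left(\frac{165}{7} + R\right) + 0 = \frac{165}{7} + R$)
$\frac{a}{G{\left(r{\left(-1 \right)},z \right)}} = \frac{78945}{\frac{165}{7} - -1} = \frac{78945}{\frac{165}{7} + 1} = \frac{78945}{\frac{172}{7}} = 78945 \cdot \frac{7}{172} = \frac{552615}{172}$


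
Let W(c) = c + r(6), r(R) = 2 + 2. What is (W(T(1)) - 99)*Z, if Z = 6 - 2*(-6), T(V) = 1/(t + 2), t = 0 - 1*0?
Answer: -1701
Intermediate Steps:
t = 0 (t = 0 + 0 = 0)
T(V) = 1/2 (T(V) = 1/(0 + 2) = 1/2)
r(R) = 4
Z = 18 (Z = 6 + 12 = 18)
W(c) = 4 + c (W(c) = c + 4 = 4 + c)
(W(T(1)) - 99)*Z = ((4 + 1/2) - 99)*18 = (9/2 - 99)*18 = -189/2*18 = -1701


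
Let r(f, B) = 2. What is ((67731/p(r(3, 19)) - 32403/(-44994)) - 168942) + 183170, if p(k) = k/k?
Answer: 1229231883/14998 ≈ 81960.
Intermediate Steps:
p(k) = 1
((67731/p(r(3, 19)) - 32403/(-44994)) - 168942) + 183170 = ((67731/1 - 32403/(-44994)) - 168942) + 183170 = ((67731*1 - 32403*(-1/44994)) - 168942) + 183170 = ((67731 + 10801/14998) - 168942) + 183170 = (1015840339/14998 - 168942) + 183170 = -1517951777/14998 + 183170 = 1229231883/14998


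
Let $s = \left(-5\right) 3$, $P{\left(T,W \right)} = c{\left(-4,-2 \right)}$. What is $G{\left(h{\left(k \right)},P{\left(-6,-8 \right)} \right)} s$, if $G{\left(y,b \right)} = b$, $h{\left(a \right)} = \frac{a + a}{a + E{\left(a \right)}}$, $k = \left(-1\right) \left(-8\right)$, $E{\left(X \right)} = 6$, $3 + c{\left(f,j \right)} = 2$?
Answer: $15$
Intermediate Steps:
$c{\left(f,j \right)} = -1$ ($c{\left(f,j \right)} = -3 + 2 = -1$)
$P{\left(T,W \right)} = -1$
$k = 8$
$h{\left(a \right)} = \frac{2 a}{6 + a}$ ($h{\left(a \right)} = \frac{a + a}{a + 6} = \frac{2 a}{6 + a}$)
$s = -15$
$G{\left(h{\left(k \right)},P{\left(-6,-8 \right)} \right)} s = \left(-1\right) \left(-15\right) = 15$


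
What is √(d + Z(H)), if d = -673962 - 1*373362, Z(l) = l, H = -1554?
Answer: 3*I*√116542 ≈ 1024.1*I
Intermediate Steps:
d = -1047324 (d = -673962 - 373362 = -1047324)
√(d + Z(H)) = √(-1047324 - 1554) = √(-1048878) = 3*I*√116542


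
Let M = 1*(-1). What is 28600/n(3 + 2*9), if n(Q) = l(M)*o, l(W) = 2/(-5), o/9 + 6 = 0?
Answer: 35750/27 ≈ 1324.1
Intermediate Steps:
o = -54 (o = -54 + 9*0 = -54 + 0 = -54)
M = -1
l(W) = -⅖ (l(W) = 2*(-⅕) = -⅖)
n(Q) = 108/5 (n(Q) = -⅖*(-54) = 108/5)
28600/n(3 + 2*9) = 28600/(108/5) = 28600*(5/108) = 35750/27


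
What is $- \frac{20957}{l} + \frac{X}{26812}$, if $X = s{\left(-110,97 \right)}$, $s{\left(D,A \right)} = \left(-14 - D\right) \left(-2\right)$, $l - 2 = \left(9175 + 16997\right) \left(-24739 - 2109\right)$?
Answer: $- \frac{33587486221}{4709969219362} \approx -0.0071311$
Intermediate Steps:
$l = -702665854$ ($l = 2 + \left(9175 + 16997\right) \left(-24739 - 2109\right) = 2 + 26172 \left(-26848\right) = 2 - 702665856 = -702665854$)
$s{\left(D,A \right)} = 28 + 2 D$
$X = -192$ ($X = 28 + 2 \left(-110\right) = 28 - 220 = -192$)
$- \frac{20957}{l} + \frac{X}{26812} = - \frac{20957}{-702665854} - \frac{192}{26812} = \left(-20957\right) \left(- \frac{1}{702665854}\right) - \frac{48}{6703} = \frac{20957}{702665854} - \frac{48}{6703} = - \frac{33587486221}{4709969219362}$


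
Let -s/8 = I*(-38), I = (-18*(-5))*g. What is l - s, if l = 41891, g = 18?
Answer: -450589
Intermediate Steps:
I = 1620 (I = -18*(-5)*18 = 90*18 = 1620)
s = 492480 (s = -12960*(-38) = -8*(-61560) = 492480)
l - s = 41891 - 1*492480 = 41891 - 492480 = -450589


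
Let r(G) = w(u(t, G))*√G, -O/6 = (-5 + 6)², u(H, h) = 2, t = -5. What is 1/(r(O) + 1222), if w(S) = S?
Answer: 611/746654 - I*√6/746654 ≈ 0.00081832 - 3.2806e-6*I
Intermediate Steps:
O = -6 (O = -6*(-5 + 6)² = -6*1² = -6*1 = -6)
r(G) = 2*√G
1/(r(O) + 1222) = 1/(2*√(-6) + 1222) = 1/(2*(I*√6) + 1222) = 1/(2*I*√6 + 1222) = 1/(1222 + 2*I*√6)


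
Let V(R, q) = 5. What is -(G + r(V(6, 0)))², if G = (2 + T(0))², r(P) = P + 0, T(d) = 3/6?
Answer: -2025/16 ≈ -126.56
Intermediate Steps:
T(d) = ½ (T(d) = 3*(⅙) = ½)
r(P) = P
G = 25/4 (G = (2 + ½)² = (5/2)² = 25/4 ≈ 6.2500)
-(G + r(V(6, 0)))² = -(25/4 + 5)² = -(45/4)² = -1*2025/16 = -2025/16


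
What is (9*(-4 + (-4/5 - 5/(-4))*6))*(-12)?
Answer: 702/5 ≈ 140.40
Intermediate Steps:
(9*(-4 + (-4/5 - 5/(-4))*6))*(-12) = (9*(-4 + (-4*1/5 - 5*(-1/4))*6))*(-12) = (9*(-4 + (-4/5 + 5/4)*6))*(-12) = (9*(-4 + (9/20)*6))*(-12) = (9*(-4 + 27/10))*(-12) = (9*(-13/10))*(-12) = -117/10*(-12) = 702/5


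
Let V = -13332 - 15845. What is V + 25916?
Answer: -3261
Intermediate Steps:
V = -29177
V + 25916 = -29177 + 25916 = -3261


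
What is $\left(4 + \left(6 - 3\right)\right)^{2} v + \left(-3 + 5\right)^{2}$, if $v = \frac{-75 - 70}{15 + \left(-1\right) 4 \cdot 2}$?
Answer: $-1011$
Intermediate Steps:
$v = - \frac{145}{7}$ ($v = - \frac{145}{15 - 8} = - \frac{145}{7} \approx -20.714$)
$\left(4 + \left(6 - 3\right)\right)^{2} v + \left(-3 + 5\right)^{2} = \left(4 + \left(6 - 3\right)\right)^{2} \left(- \frac{145}{7}\right) + \left(-3 + 5\right)^{2} = \left(4 + 3\right)^{2} \left(- \frac{145}{7}\right) + 2^{2} = 7^{2} \left(- \frac{145}{7}\right) + 4 = 49 \left(- \frac{145}{7}\right) + 4 = -1015 + 4 = -1011$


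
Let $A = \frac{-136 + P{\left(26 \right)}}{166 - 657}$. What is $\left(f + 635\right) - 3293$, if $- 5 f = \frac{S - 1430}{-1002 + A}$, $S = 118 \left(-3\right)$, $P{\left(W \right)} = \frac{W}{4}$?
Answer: $- \frac{13075191338}{4918525} \approx -2658.4$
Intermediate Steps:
$P{\left(W \right)} = \frac{W}{4}$ ($P{\left(W \right)} = W \frac{1}{4} = \frac{W}{4}$)
$A = \frac{259}{982}$ ($A = \frac{-136 + \frac{1}{4} \cdot 26}{166 - 657} = \frac{-136 + \frac{13}{2}}{-491} = \left(- \frac{259}{2}\right) \left(- \frac{1}{491}\right) = \frac{259}{982} \approx 0.26375$)
$S = -354$
$f = - \frac{1751888}{4918525}$ ($f = - \frac{\left(-354 - 1430\right) \frac{1}{-1002 + \frac{259}{982}}}{5} = - \frac{\left(-1784\right) \frac{1}{- \frac{983705}{982}}}{5} = - \frac{\left(-1784\right) \left(- \frac{982}{983705}\right)}{5} = \left(- \frac{1}{5}\right) \frac{1751888}{983705} = - \frac{1751888}{4918525} \approx -0.35618$)
$\left(f + 635\right) - 3293 = \left(- \frac{1751888}{4918525} + 635\right) - 3293 = \frac{3121511487}{4918525} - 3293 = - \frac{13075191338}{4918525}$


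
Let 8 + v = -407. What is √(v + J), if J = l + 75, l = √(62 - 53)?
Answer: I*√337 ≈ 18.358*I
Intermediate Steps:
l = 3 (l = √9 = 3)
v = -415 (v = -8 - 407 = -415)
J = 78 (J = 3 + 75 = 78)
√(v + J) = √(-415 + 78) = √(-337) = I*√337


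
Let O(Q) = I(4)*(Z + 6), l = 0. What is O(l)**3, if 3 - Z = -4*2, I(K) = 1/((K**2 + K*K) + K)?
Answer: 4913/46656 ≈ 0.10530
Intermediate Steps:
I(K) = 1/(K + 2*K**2) (I(K) = 1/((K**2 + K**2) + K) = 1/(2*K**2 + K) = 1/(K + 2*K**2))
Z = 11 (Z = 3 - (-4)*2 = 3 - 1*(-8) = 3 + 8 = 11)
O(Q) = 17/36 (O(Q) = (1/(4*(1 + 2*4)))*(11 + 6) = (1/(4*(1 + 8)))*17 = ((1/4)/9)*17 = ((1/4)*(1/9))*17 = (1/36)*17 = 17/36)
O(l)**3 = (17/36)**3 = 4913/46656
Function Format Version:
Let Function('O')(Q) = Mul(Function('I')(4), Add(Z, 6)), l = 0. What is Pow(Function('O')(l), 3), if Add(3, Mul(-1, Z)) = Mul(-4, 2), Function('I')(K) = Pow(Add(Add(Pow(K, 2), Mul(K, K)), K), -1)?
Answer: Rational(4913, 46656) ≈ 0.10530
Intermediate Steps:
Function('I')(K) = Pow(Add(K, Mul(2, Pow(K, 2))), -1) (Function('I')(K) = Pow(Add(Add(Pow(K, 2), Pow(K, 2)), K), -1) = Pow(Add(Mul(2, Pow(K, 2)), K), -1) = Pow(Add(K, Mul(2, Pow(K, 2))), -1))
Z = 11 (Z = Add(3, Mul(-1, Mul(-4, 2))) = Add(3, Mul(-1, -8)) = Add(3, 8) = 11)
Function('O')(Q) = Rational(17, 36) (Function('O')(Q) = Mul(Mul(Pow(4, -1), Pow(Add(1, Mul(2, 4)), -1)), Add(11, 6)) = Mul(Mul(Rational(1, 4), Pow(Add(1, 8), -1)), 17) = Mul(Mul(Rational(1, 4), Pow(9, -1)), 17) = Mul(Mul(Rational(1, 4), Rational(1, 9)), 17) = Mul(Rational(1, 36), 17) = Rational(17, 36))
Pow(Function('O')(l), 3) = Pow(Rational(17, 36), 3) = Rational(4913, 46656)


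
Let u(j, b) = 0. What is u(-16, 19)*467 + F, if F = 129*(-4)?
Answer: -516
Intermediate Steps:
F = -516
u(-16, 19)*467 + F = 0*467 - 516 = 0 - 516 = -516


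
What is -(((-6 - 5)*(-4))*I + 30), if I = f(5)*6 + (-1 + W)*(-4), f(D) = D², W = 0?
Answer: -6806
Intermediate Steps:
I = 154 (I = 5²*6 + (-1 + 0)*(-4) = 25*6 - 1*(-4) = 150 + 4 = 154)
-(((-6 - 5)*(-4))*I + 30) = -(((-6 - 5)*(-4))*154 + 30) = -(-11*(-4)*154 + 30) = -(44*154 + 30) = -(6776 + 30) = -1*6806 = -6806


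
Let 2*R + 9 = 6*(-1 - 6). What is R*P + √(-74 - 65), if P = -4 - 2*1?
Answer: 153 + I*√139 ≈ 153.0 + 11.79*I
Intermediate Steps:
P = -6 (P = -4 - 2 = -6)
R = -51/2 (R = -9/2 + (6*(-1 - 6))/2 = -9/2 + (6*(-7))/2 = -9/2 + (½)*(-42) = -9/2 - 21 = -51/2 ≈ -25.500)
R*P + √(-74 - 65) = -51/2*(-6) + √(-74 - 65) = 153 + √(-139) = 153 + I*√139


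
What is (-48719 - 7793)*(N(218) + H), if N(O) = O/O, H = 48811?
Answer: -2758463744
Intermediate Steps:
N(O) = 1
(-48719 - 7793)*(N(218) + H) = (-48719 - 7793)*(1 + 48811) = -56512*48812 = -2758463744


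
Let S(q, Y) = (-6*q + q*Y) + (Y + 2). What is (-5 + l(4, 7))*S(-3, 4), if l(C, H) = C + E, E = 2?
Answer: 12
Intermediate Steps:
S(q, Y) = 2 + Y - 6*q + Y*q (S(q, Y) = (-6*q + Y*q) + (2 + Y) = 2 + Y - 6*q + Y*q)
l(C, H) = 2 + C (l(C, H) = C + 2 = 2 + C)
(-5 + l(4, 7))*S(-3, 4) = (-5 + (2 + 4))*(2 + 4 - 6*(-3) + 4*(-3)) = (-5 + 6)*(2 + 4 + 18 - 12) = 1*12 = 12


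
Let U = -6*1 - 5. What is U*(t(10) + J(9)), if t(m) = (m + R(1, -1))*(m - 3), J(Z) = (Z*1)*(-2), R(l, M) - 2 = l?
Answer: -803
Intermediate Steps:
R(l, M) = 2 + l
J(Z) = -2*Z (J(Z) = Z*(-2) = -2*Z)
t(m) = (-3 + m)*(3 + m) (t(m) = (m + (2 + 1))*(m - 3) = (m + 3)*(-3 + m) = (3 + m)*(-3 + m) = (-3 + m)*(3 + m))
U = -11 (U = -6 - 5 = -11)
U*(t(10) + J(9)) = -11*((-9 + 10²) - 2*9) = -11*((-9 + 100) - 18) = -11*(91 - 18) = -11*73 = -803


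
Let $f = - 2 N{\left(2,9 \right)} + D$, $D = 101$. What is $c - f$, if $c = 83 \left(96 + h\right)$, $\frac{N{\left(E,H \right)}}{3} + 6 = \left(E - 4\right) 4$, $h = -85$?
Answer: $728$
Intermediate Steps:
$N{\left(E,H \right)} = -66 + 12 E$ ($N{\left(E,H \right)} = -18 + 3 \left(E - 4\right) 4 = -18 + 3 \left(-4 + E\right) 4 = -18 + 3 \left(-16 + 4 E\right) = -18 + \left(-48 + 12 E\right) = -66 + 12 E$)
$c = 913$ ($c = 83 \left(96 - 85\right) = 83 \cdot 11 = 913$)
$f = 185$ ($f = - 2 \left(-66 + 12 \cdot 2\right) + 101 = - 2 \left(-66 + 24\right) + 101 = \left(-2\right) \left(-42\right) + 101 = 84 + 101 = 185$)
$c - f = 913 - 185 = 728$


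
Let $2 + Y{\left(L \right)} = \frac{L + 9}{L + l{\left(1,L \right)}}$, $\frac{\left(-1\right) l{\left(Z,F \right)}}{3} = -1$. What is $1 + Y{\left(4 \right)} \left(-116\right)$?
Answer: $\frac{123}{7} \approx 17.571$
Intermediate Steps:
$l{\left(Z,F \right)} = 3$ ($l{\left(Z,F \right)} = \left(-3\right) \left(-1\right) = 3$)
$Y{\left(L \right)} = -2 + \frac{9 + L}{3 + L}$ ($Y{\left(L \right)} = -2 + \frac{L + 9}{L + 3} = -2 + \frac{9 + L}{3 + L}$)
$1 + Y{\left(4 \right)} \left(-116\right) = 1 + \frac{3 - 4}{3 + 4} \left(-116\right) = 1 + \frac{3 - 4}{7} \left(-116\right) = 1 + \frac{1}{7} \left(-1\right) \left(-116\right) = 1 - - \frac{116}{7} = 1 + \frac{116}{7} = \frac{123}{7}$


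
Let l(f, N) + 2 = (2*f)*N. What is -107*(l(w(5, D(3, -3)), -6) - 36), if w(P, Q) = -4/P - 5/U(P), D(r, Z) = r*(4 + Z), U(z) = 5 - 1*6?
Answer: 47294/5 ≈ 9458.8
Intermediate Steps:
U(z) = -1 (U(z) = 5 - 6 = -1)
w(P, Q) = 5 - 4/P (w(P, Q) = -4/P - 5/(-1) = -4/P - 5*(-1) = -4/P + 5 = 5 - 4/P)
l(f, N) = -2 + 2*N*f (l(f, N) = -2 + (2*f)*N = -2 + 2*N*f)
-107*(l(w(5, D(3, -3)), -6) - 36) = -107*((-2 + 2*(-6)*(5 - 4/5)) - 36) = -107*((-2 + 2*(-6)*(21/5)) - 36) = -107*((-2 - 252/5) - 36) = -107*(-262/5 - 36) = -107*(-442/5) = 47294/5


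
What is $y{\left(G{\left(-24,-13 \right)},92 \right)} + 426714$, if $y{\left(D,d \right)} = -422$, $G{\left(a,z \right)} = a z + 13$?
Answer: $426292$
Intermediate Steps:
$G{\left(a,z \right)} = 13 + a z$
$y{\left(G{\left(-24,-13 \right)},92 \right)} + 426714 = -422 + 426714 = 426292$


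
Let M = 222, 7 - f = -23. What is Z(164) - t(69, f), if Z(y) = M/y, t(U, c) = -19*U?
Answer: 107613/82 ≈ 1312.4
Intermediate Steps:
f = 30 (f = 7 - 1*(-23) = 7 + 23 = 30)
Z(y) = 222/y
Z(164) - t(69, f) = 222/164 - (-19)*69 = 222*(1/164) - 1*(-1311) = 111/82 + 1311 = 107613/82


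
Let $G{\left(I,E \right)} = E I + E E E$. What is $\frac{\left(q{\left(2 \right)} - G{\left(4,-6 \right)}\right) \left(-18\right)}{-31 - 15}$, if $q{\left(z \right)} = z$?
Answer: $\frac{2178}{23} \approx 94.696$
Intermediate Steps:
$G{\left(I,E \right)} = E^{3} + E I$ ($G{\left(I,E \right)} = E I + E^{2} E = E I + E^{3} = E^{3} + E I$)
$\frac{\left(q{\left(2 \right)} - G{\left(4,-6 \right)}\right) \left(-18\right)}{-31 - 15} = \frac{\left(2 - - 6 \left(4 + \left(-6\right)^{2}\right)\right) \left(-18\right)}{-31 - 15} = \frac{\left(2 - - 6 \left(4 + 36\right)\right) \left(-18\right)}{-46} = \left(2 - \left(-6\right) 40\right) \left(-18\right) \left(- \frac{1}{46}\right) = \left(2 - -240\right) \left(-18\right) \left(- \frac{1}{46}\right) = \left(2 + 240\right) \left(-18\right) \left(- \frac{1}{46}\right) = 242 \left(-18\right) \left(- \frac{1}{46}\right) = \left(-4356\right) \left(- \frac{1}{46}\right) = \frac{2178}{23}$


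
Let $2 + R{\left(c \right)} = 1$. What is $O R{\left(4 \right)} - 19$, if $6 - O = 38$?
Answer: $13$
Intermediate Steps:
$O = -32$ ($O = 6 - 38 = -32$)
$R{\left(c \right)} = -1$ ($R{\left(c \right)} = -2 + 1 = -1$)
$O R{\left(4 \right)} - 19 = \left(-32\right) \left(-1\right) - 19 = 32 - 19 = 13$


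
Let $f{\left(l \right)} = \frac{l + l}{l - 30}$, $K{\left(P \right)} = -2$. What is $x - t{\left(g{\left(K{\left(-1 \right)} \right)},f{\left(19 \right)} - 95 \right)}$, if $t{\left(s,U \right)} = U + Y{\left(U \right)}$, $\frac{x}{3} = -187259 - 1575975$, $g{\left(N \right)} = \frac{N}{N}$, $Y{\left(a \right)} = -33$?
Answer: $- \frac{58185276}{11} \approx -5.2896 \cdot 10^{6}$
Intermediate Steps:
$f{\left(l \right)} = \frac{2 l}{-30 + l}$
$g{\left(N \right)} = 1$
$x = -5289702$ ($x = 3 \left(-187259 - 1575975\right) = 3 \left(-1763234\right) = -5289702$)
$t{\left(s,U \right)} = -33 + U$ ($t{\left(s,U \right)} = U - 33 = -33 + U$)
$x - t{\left(g{\left(K{\left(-1 \right)} \right)},f{\left(19 \right)} - 95 \right)} = -5289702 - \left(-33 - \left(95 - \frac{38}{-30 + 19}\right)\right) = -5289702 - \left(-33 - \left(95 - \frac{38}{-11}\right)\right) = -5289702 - \left(-33 - \left(95 - - \frac{38}{11}\right)\right) = -5289702 - \left(-33 - \frac{1083}{11}\right) = -5289702 - - \frac{1446}{11} = -5289702 + \frac{1446}{11} = - \frac{58185276}{11}$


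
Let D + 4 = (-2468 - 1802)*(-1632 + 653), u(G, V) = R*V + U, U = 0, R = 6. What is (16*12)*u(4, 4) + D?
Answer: 4184934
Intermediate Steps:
u(G, V) = 6*V (u(G, V) = 6*V + 0 = 6*V)
D = 4180326 (D = -4 + (-2468 - 1802)*(-1632 + 653) = -4 - 4270*(-979) = -4 + 4180330 = 4180326)
(16*12)*u(4, 4) + D = (16*12)*(6*4) + 4180326 = 192*24 + 4180326 = 4608 + 4180326 = 4184934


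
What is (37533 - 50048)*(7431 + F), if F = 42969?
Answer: -630756000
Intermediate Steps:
(37533 - 50048)*(7431 + F) = (37533 - 50048)*(7431 + 42969) = -12515*50400 = -630756000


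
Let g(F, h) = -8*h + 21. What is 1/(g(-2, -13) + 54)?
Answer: 1/179 ≈ 0.0055866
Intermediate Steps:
g(F, h) = 21 - 8*h
1/(g(-2, -13) + 54) = 1/((21 - 8*(-13)) + 54) = 1/((21 + 104) + 54) = 1/(125 + 54) = 1/179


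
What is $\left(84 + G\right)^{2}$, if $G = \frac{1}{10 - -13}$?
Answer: $\frac{3736489}{529} \approx 7063.3$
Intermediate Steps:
$G = \frac{1}{23}$ ($G = \frac{1}{10 + 13} = \frac{1}{23} \approx 0.043478$)
$\left(84 + G\right)^{2} = \left(84 + \frac{1}{23}\right)^{2} = \left(\frac{1933}{23}\right)^{2} = \frac{3736489}{529}$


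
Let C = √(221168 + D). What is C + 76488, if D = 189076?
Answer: 76488 + 2*√102561 ≈ 77129.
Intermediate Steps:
C = 2*√102561 (C = √(221168 + 189076) = √410244 = 2*√102561 ≈ 640.50)
C + 76488 = 2*√102561 + 76488 = 76488 + 2*√102561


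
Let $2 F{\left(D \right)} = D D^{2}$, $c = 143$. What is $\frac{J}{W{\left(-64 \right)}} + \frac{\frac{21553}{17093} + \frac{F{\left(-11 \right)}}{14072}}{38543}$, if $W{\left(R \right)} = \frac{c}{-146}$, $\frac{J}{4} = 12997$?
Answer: $- \frac{140736127094222526881}{2651463586751408} \approx -53079.0$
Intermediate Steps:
$J = 51988$ ($J = 4 \cdot 12997 = 51988$)
$W{\left(R \right)} = - \frac{143}{146}$ ($W{\left(R \right)} = \frac{143}{-146} = 143 \left(- \frac{1}{146}\right) = - \frac{143}{146}$)
$F{\left(D \right)} = \frac{D^{3}}{2}$ ($F{\left(D \right)} = \frac{D D^{2}}{2} = \frac{D^{3}}{2}$)
$\frac{J}{W{\left(-64 \right)}} + \frac{\frac{21553}{17093} + \frac{F{\left(-11 \right)}}{14072}}{38543} = \frac{51988}{- \frac{143}{146}} + \frac{\frac{21553}{17093} + \frac{\frac{1}{2} \left(-11\right)^{3}}{14072}}{38543} = 51988 \left(- \frac{146}{143}\right) + \left(21553 \cdot \frac{1}{17093} + \frac{1}{2} \left(-1331\right) \frac{1}{14072}\right) \frac{1}{38543} = - \frac{7590248}{143} + \left(\frac{21553}{17093} - \frac{1331}{28144}\right) \frac{1}{38543} = - \frac{7590248}{143} + \frac{583836849}{481065392} \cdot \frac{1}{38543} = - \frac{7590248}{143} + \frac{583836849}{18541703403856} = - \frac{140736127094222526881}{2651463586751408}$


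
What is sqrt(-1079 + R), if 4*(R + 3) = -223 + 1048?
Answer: I*sqrt(3503)/2 ≈ 29.593*I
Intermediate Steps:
R = 813/4 (R = -3 + (-223 + 1048)/4 = -3 + (1/4)*825 = -3 + 825/4 = 813/4 ≈ 203.25)
sqrt(-1079 + R) = sqrt(-1079 + 813/4) = sqrt(-3503/4) = I*sqrt(3503)/2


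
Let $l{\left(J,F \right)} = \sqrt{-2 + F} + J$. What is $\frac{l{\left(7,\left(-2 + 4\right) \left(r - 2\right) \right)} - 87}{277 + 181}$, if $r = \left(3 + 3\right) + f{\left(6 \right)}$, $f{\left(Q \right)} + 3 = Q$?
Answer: $- \frac{40}{229} + \frac{\sqrt{3}}{229} \approx -0.16711$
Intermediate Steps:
$f{\left(Q \right)} = -3 + Q$
$r = 9$ ($r = \left(3 + 3\right) + \left(-3 + 6\right) = 6 + 3 = 9$)
$l{\left(J,F \right)} = J + \sqrt{-2 + F}$
$\frac{l{\left(7,\left(-2 + 4\right) \left(r - 2\right) \right)} - 87}{277 + 181} = \frac{\left(7 + \sqrt{-2 + \left(-2 + 4\right) \left(9 - 2\right)}\right) - 87}{277 + 181} = \frac{\left(7 + \sqrt{-2 + 2 \cdot 7}\right) - 87}{458} = \left(\left(7 + \sqrt{-2 + 14}\right) - 87\right) \frac{1}{458} = \left(\left(7 + \sqrt{12}\right) - 87\right) \frac{1}{458} = \left(\left(7 + 2 \sqrt{3}\right) - 87\right) \frac{1}{458} = \left(-80 + 2 \sqrt{3}\right) \frac{1}{458} = - \frac{40}{229} + \frac{\sqrt{3}}{229}$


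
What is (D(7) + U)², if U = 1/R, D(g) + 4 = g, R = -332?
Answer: 990025/110224 ≈ 8.9819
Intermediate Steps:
D(g) = -4 + g
U = -1/332 (U = 1/(-332) = -1/332 ≈ -0.0030120)
(D(7) + U)² = ((-4 + 7) - 1/332)² = (3 - 1/332)² = (995/332)² = 990025/110224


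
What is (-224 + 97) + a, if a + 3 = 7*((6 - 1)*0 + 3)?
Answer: -109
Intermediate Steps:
a = 18 (a = -3 + 7*((6 - 1)*0 + 3) = -3 + 7*(5*0 + 3) = -3 + 7*(0 + 3) = -3 + 7*3 = -3 + 21 = 18)
(-224 + 97) + a = (-224 + 97) + 18 = -127 + 18 = -109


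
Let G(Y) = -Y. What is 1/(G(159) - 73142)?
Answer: -1/73301 ≈ -1.3642e-5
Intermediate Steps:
1/(G(159) - 73142) = 1/(-1*159 - 73142) = 1/(-159 - 73142) = 1/(-73301) = -1/73301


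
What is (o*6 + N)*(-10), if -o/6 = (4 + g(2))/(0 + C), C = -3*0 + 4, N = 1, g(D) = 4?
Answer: 710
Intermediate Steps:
C = 4 (C = 0 + 4 = 4)
o = -12 (o = -6*(4 + 4)/(0 + 4) = -48/4 = -6*2 = -12)
(o*6 + N)*(-10) = (-12*6 + 1)*(-10) = (-72 + 1)*(-10) = -71*(-10) = 710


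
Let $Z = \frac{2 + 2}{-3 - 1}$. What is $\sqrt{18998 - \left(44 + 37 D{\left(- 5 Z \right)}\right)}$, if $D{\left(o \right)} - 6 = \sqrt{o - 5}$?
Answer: $2 \sqrt{4683} \approx 136.86$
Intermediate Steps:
$Z = -1$ ($Z = \frac{4}{-4} = 4 \left(- \frac{1}{4}\right) = -1$)
$D{\left(o \right)} = 6 + \sqrt{-5 + o}$ ($D{\left(o \right)} = 6 + \sqrt{o - 5} = 6 + \sqrt{-5 + o}$)
$\sqrt{18998 - \left(44 + 37 D{\left(- 5 Z \right)}\right)} = \sqrt{18998 - \left(44 + 37 \left(6 + \sqrt{-5 - -5}\right)\right)} = \sqrt{18998 - \left(44 + 37 \left(6 + \sqrt{-5 + 5}\right)\right)} = \sqrt{18998 - \left(44 + 37 \left(6 + \sqrt{0}\right)\right)} = \sqrt{18998 - \left(44 + 37 \left(6 + 0\right)\right)} = \sqrt{18998 - 266} = \sqrt{18732} = 2 \sqrt{4683}$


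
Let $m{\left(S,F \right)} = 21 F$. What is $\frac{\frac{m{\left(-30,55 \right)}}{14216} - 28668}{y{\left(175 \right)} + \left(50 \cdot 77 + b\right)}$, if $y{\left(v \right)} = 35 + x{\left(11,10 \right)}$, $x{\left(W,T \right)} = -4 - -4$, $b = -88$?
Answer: $- \frac{407543133}{53978152} \approx -7.5501$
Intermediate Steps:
$x{\left(W,T \right)} = 0$ ($x{\left(W,T \right)} = -4 + 4 = 0$)
$y{\left(v \right)} = 35$ ($y{\left(v \right)} = 35 + 0 = 35$)
$\frac{\frac{m{\left(-30,55 \right)}}{14216} - 28668}{y{\left(175 \right)} + \left(50 \cdot 77 + b\right)} = \frac{\frac{21 \cdot 55}{14216} - 28668}{35 + \left(50 \cdot 77 - 88\right)} = \frac{1155 \cdot \frac{1}{14216} - 28668}{35 + \left(3850 - 88\right)} = \frac{\frac{1155}{14216} - 28668}{35 + 3762} = - \frac{407543133}{14216 \cdot 3797} = \left(- \frac{407543133}{14216}\right) \frac{1}{3797} = - \frac{407543133}{53978152}$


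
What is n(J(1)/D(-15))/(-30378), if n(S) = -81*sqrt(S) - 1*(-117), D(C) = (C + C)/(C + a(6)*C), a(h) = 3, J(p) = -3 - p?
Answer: -39/10126 + 27*I*sqrt(2)/5063 ≈ -0.0038515 + 0.0075417*I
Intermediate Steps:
D(C) = 1/2 (D(C) = (C + C)/(C + 3*C) = (2*C)/((4*C)) = (2*C)*(1/(4*C)) = 1/2)
n(S) = 117 - 81*sqrt(S) (n(S) = -81*sqrt(S) + 117 = 117 - 81*sqrt(S))
n(J(1)/D(-15))/(-30378) = (117 - 81*sqrt(2)*sqrt(-3 - 1*1))/(-30378) = (117 - 81*sqrt(2)*sqrt(-3 - 1))*(-1/30378) = (117 - 81*2*I*sqrt(2))*(-1/30378) = (117 - 162*I*sqrt(2))*(-1/30378) = -39/10126 + 27*I*sqrt(2)/5063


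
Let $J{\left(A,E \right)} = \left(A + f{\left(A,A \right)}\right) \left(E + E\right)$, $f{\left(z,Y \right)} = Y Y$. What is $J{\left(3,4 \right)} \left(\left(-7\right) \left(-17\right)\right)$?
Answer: $11424$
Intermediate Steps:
$f{\left(z,Y \right)} = Y^{2}$
$J{\left(A,E \right)} = 2 E \left(A + A^{2}\right)$ ($J{\left(A,E \right)} = \left(A + A^{2}\right) \left(E + E\right) = \left(A + A^{2}\right) 2 E = 2 E \left(A + A^{2}\right)$)
$J{\left(3,4 \right)} \left(\left(-7\right) \left(-17\right)\right) = 2 \cdot 3 \cdot 4 \left(1 + 3\right) \left(\left(-7\right) \left(-17\right)\right) = 2 \cdot 3 \cdot 4 \cdot 4 \cdot 119 = 96 \cdot 119 = 11424$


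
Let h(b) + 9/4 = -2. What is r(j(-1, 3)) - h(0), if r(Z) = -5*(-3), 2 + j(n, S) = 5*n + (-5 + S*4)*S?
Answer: 77/4 ≈ 19.250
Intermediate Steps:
h(b) = -17/4 (h(b) = -9/4 - 2 = -17/4)
j(n, S) = -2 + 5*n + S*(-5 + 4*S) (j(n, S) = -2 + (5*n + (-5 + S*4)*S) = -2 + (5*n + (-5 + 4*S)*S) = -2 + (5*n + S*(-5 + 4*S)) = -2 + 5*n + S*(-5 + 4*S))
r(Z) = 15
r(j(-1, 3)) - h(0) = 15 - 1*(-17/4) = 15 + 17/4 = 77/4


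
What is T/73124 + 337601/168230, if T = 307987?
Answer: 38249694267/6150825260 ≈ 6.2186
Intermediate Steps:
T/73124 + 337601/168230 = 307987/73124 + 337601/168230 = 38249694267/6150825260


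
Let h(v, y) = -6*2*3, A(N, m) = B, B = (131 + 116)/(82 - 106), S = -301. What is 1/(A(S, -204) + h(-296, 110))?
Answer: -24/1111 ≈ -0.021602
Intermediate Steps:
B = -247/24 (B = 247/(-24) = 247*(-1/24) = -247/24 ≈ -10.292)
A(N, m) = -247/24
h(v, y) = -36 (h(v, y) = -12*3 = -36)
1/(A(S, -204) + h(-296, 110)) = 1/(-247/24 - 36) = 1/(-1111/24) = -24/1111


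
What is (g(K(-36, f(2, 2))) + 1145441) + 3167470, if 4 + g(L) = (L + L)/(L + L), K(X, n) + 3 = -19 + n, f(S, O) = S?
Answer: 4312908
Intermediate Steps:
K(X, n) = -22 + n (K(X, n) = -3 + (-19 + n) = -22 + n)
g(L) = -3 (g(L) = -4 + (L + L)/(L + L) = -4 + (2*L)/((2*L)) = -4 + (2*L)*(1/(2*L)) = -4 + 1 = -3)
(g(K(-36, f(2, 2))) + 1145441) + 3167470 = (-3 + 1145441) + 3167470 = 1145438 + 3167470 = 4312908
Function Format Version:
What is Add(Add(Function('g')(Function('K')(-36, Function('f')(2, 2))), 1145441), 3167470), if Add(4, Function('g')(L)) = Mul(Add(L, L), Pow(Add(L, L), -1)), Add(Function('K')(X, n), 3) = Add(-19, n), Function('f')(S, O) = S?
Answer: 4312908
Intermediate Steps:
Function('K')(X, n) = Add(-22, n) (Function('K')(X, n) = Add(-3, Add(-19, n)) = Add(-22, n))
Function('g')(L) = -3 (Function('g')(L) = Add(-4, Mul(Add(L, L), Pow(Add(L, L), -1))) = Add(-4, Mul(Mul(2, L), Pow(Mul(2, L), -1))) = Add(-4, Mul(Mul(2, L), Mul(Rational(1, 2), Pow(L, -1)))) = Add(-4, 1) = -3)
Add(Add(Function('g')(Function('K')(-36, Function('f')(2, 2))), 1145441), 3167470) = Add(Add(-3, 1145441), 3167470) = Add(1145438, 3167470) = 4312908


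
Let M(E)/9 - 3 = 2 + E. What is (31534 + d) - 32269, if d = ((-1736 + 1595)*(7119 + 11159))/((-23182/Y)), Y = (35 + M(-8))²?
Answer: 73950951/11591 ≈ 6380.0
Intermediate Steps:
M(E) = 45 + 9*E (M(E) = 27 + 9*(2 + E) = 27 + (18 + 9*E) = 45 + 9*E)
Y = 64 (Y = (35 + (45 + 9*(-8)))² = (35 + (45 - 72))² = (35 - 27)² = 8² = 64)
d = 82470336/11591 (d = ((-1736 + 1595)*(7119 + 11159))/((-23182/64)) = (-141*18278)/((-23182*1/64)) = -2577198/(-11591/32) = -2577198*(-32/11591) = 82470336/11591 ≈ 7115.0)
(31534 + d) - 32269 = (31534 + 82470336/11591) - 32269 = 447980930/11591 - 32269 = 73950951/11591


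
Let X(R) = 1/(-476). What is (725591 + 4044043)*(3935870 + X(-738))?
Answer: 4467892928051223/238 ≈ 1.8773e+13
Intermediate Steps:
X(R) = -1/476
(725591 + 4044043)*(3935870 + X(-738)) = (725591 + 4044043)*(3935870 - 1/476) = 4769634*(1873474119/476) = 4467892928051223/238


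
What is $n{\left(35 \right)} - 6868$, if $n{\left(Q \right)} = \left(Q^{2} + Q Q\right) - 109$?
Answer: $-4527$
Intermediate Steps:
$n{\left(Q \right)} = -109 + 2 Q^{2}$ ($n{\left(Q \right)} = \left(Q^{2} + Q^{2}\right) - 109 = 2 Q^{2} - 109 = -109 + 2 Q^{2}$)
$n{\left(35 \right)} - 6868 = \left(-109 + 2 \cdot 35^{2}\right) - 6868 = \left(-109 + 2 \cdot 1225\right) - 6868 = \left(-109 + 2450\right) - 6868 = 2341 - 6868 = -4527$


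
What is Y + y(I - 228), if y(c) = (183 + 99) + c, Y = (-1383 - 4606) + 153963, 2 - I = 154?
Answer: 147876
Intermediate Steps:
I = -152 (I = 2 - 1*154 = 2 - 154 = -152)
Y = 147974 (Y = -5989 + 153963 = 147974)
y(c) = 282 + c
Y + y(I - 228) = 147974 + (282 + (-152 - 228)) = 147974 + (282 - 380) = 147974 - 98 = 147876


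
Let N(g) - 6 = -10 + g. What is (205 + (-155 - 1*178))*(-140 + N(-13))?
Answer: 20096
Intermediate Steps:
N(g) = -4 + g (N(g) = 6 + (-10 + g) = -4 + g)
(205 + (-155 - 1*178))*(-140 + N(-13)) = (205 + (-155 - 1*178))*(-140 + (-4 - 13)) = (205 + (-155 - 178))*(-140 - 17) = (205 - 333)*(-157) = -128*(-157) = 20096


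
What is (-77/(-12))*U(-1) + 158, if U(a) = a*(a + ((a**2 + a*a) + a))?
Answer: 158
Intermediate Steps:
U(a) = a*(2*a + 2*a**2) (U(a) = a*(a + ((a**2 + a**2) + a)) = a*(a + (2*a**2 + a)) = a*(a + (a + 2*a**2)) = a*(2*a + 2*a**2))
(-77/(-12))*U(-1) + 158 = (-77/(-12))*(2*(-1)**2*(1 - 1)) + 158 = (-77*(-1/12))*(2*1*0) + 158 = (77/12)*0 + 158 = 0 + 158 = 158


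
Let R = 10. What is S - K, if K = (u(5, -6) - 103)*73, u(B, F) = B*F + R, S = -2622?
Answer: 6357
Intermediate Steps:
u(B, F) = 10 + B*F (u(B, F) = B*F + 10 = 10 + B*F)
K = -8979 (K = ((10 + 5*(-6)) - 103)*73 = ((10 - 30) - 103)*73 = (-20 - 103)*73 = -123*73 = -8979)
S - K = -2622 - 1*(-8979) = -2622 + 8979 = 6357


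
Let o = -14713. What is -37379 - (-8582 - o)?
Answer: -43510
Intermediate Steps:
-37379 - (-8582 - o) = -37379 - (-8582 - 1*(-14713)) = -37379 - (-8582 + 14713) = -37379 - 1*6131 = -37379 - 6131 = -43510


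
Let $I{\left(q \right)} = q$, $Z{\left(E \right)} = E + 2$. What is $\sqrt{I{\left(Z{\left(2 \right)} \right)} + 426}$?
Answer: $\sqrt{430} \approx 20.736$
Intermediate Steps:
$Z{\left(E \right)} = 2 + E$
$\sqrt{I{\left(Z{\left(2 \right)} \right)} + 426} = \sqrt{\left(2 + 2\right) + 426} = \sqrt{4 + 426} = \sqrt{430}$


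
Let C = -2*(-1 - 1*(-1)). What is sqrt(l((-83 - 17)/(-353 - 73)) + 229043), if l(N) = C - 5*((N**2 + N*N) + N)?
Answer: sqrt(10391373617)/213 ≈ 478.58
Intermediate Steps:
C = 0 (C = -2*(-1 + 1) = -2*0 = 0)
l(N) = -10*N**2 - 5*N (l(N) = 0 - 5*((N**2 + N*N) + N) = 0 - 5*((N**2 + N**2) + N) = 0 - 5*(2*N**2 + N) = 0 - 5*(N + 2*N**2) = 0 + (-10*N**2 - 5*N) = -10*N**2 - 5*N)
sqrt(l((-83 - 17)/(-353 - 73)) + 229043) = sqrt(5*((-83 - 17)/(-353 - 73))*(-1 - 2*(-83 - 17)/(-353 - 73)) + 229043) = sqrt(5*(-100/(-426))*(-1 - (-200)/(-426)) + 229043) = sqrt(5*(-100*(-1/426))*(-1 - (-200)*(-1)/426) + 229043) = sqrt(5*(50/213)*(-1 - 2*50/213) + 229043) = sqrt(5*(50/213)*(-1 - 100/213) + 229043) = sqrt(5*(50/213)*(-313/213) + 229043) = sqrt(-78250/45369 + 229043) = sqrt(10391373617/45369) = sqrt(10391373617)/213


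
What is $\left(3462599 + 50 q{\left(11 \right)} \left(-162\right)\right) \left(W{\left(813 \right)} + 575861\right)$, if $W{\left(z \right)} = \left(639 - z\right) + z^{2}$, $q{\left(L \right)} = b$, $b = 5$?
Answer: $4231959260944$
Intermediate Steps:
$q{\left(L \right)} = 5$
$W{\left(z \right)} = 639 + z^{2} - z$
$\left(3462599 + 50 q{\left(11 \right)} \left(-162\right)\right) \left(W{\left(813 \right)} + 575861\right) = \left(3462599 + 50 \cdot 5 \left(-162\right)\right) \left(\left(639 + 813^{2} - 813\right) + 575861\right) = \left(3462599 + 250 \left(-162\right)\right) \left(\left(639 + 660969 - 813\right) + 575861\right) = \left(3462599 - 40500\right) \left(660795 + 575861\right) = 3422099 \cdot 1236656 = 4231959260944$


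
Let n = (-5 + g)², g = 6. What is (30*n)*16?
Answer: 480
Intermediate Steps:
n = 1 (n = (-5 + 6)² = 1² = 1)
(30*n)*16 = (30*1)*16 = 30*16 = 480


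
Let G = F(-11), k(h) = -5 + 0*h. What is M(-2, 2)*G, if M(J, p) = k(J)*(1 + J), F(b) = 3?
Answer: 15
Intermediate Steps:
k(h) = -5 (k(h) = -5 + 0 = -5)
M(J, p) = -5 - 5*J (M(J, p) = -5*(1 + J) = -5 - 5*J)
G = 3
M(-2, 2)*G = (-5 - 5*(-2))*3 = (-5 + 10)*3 = 5*3 = 15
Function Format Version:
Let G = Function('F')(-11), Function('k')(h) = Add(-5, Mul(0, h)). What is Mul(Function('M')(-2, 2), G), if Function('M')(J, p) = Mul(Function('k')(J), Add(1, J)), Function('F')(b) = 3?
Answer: 15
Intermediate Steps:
Function('k')(h) = -5 (Function('k')(h) = Add(-5, 0) = -5)
Function('M')(J, p) = Add(-5, Mul(-5, J)) (Function('M')(J, p) = Mul(-5, Add(1, J)) = Add(-5, Mul(-5, J)))
G = 3
Mul(Function('M')(-2, 2), G) = Mul(Add(-5, Mul(-5, -2)), 3) = Mul(Add(-5, 10), 3) = Mul(5, 3) = 15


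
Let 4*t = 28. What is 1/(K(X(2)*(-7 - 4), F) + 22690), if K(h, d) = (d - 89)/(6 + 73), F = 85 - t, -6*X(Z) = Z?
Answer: 79/1792499 ≈ 4.4073e-5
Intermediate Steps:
t = 7 (t = (1/4)*28 = 7)
X(Z) = -Z/6
F = 78 (F = 85 - 1*7 = 85 - 7 = 78)
K(h, d) = -89/79 + d/79 (K(h, d) = (-89 + d)/79 = (-89 + d)*(1/79) = -89/79 + d/79)
1/(K(X(2)*(-7 - 4), F) + 22690) = 1/((-89/79 + (1/79)*78) + 22690) = 1/((-89/79 + 78/79) + 22690) = 1/(-11/79 + 22690) = 1/(1792499/79) = 79/1792499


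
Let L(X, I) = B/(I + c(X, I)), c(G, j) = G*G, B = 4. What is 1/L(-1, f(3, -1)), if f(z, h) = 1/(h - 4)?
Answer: 1/5 ≈ 0.20000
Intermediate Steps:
c(G, j) = G**2
f(z, h) = 1/(-4 + h)
L(X, I) = 4/(I + X**2)
1/L(-1, f(3, -1)) = 1/(4/(1/(-4 - 1) + (-1)**2)) = 1/(4/(1/(-5) + 1)) = 1/(4/(-1/5 + 1)) = 1/(4/(4/5)) = 1/(4*(5/4)) = 1/5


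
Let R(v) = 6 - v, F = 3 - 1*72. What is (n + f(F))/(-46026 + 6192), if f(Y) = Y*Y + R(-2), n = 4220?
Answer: -8989/39834 ≈ -0.22566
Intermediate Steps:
F = -69 (F = 3 - 72 = -69)
f(Y) = 8 + Y² (f(Y) = Y*Y + (6 - 1*(-2)) = Y² + (6 + 2) = Y² + 8 = 8 + Y²)
(n + f(F))/(-46026 + 6192) = (4220 + (8 + (-69)²))/(-46026 + 6192) = (4220 + (8 + 4761))/(-39834) = (4220 + 4769)*(-1/39834) = 8989*(-1/39834) = -8989/39834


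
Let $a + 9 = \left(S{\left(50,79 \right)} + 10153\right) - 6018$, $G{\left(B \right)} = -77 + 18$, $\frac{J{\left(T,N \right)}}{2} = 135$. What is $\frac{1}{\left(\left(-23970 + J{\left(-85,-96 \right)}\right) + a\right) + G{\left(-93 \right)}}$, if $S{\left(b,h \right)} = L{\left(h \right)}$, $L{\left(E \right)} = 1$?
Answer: $- \frac{1}{19632} \approx -5.0937 \cdot 10^{-5}$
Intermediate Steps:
$J{\left(T,N \right)} = 270$ ($J{\left(T,N \right)} = 2 \cdot 135 = 270$)
$G{\left(B \right)} = -59$
$S{\left(b,h \right)} = 1$
$a = 4127$ ($a = -9 + \left(\left(1 + 10153\right) - 6018\right) = -9 + \left(10154 - 6018\right) = -9 + 4136 = 4127$)
$\frac{1}{\left(\left(-23970 + J{\left(-85,-96 \right)}\right) + a\right) + G{\left(-93 \right)}} = \frac{1}{\left(\left(-23970 + 270\right) + 4127\right) - 59} = \frac{1}{\left(-23700 + 4127\right) - 59} = \frac{1}{-19573 - 59} = \frac{1}{-19632} = - \frac{1}{19632}$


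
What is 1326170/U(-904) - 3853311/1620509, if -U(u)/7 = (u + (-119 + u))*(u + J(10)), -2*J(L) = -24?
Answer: -2205128763409/886284951986 ≈ -2.4881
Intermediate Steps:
J(L) = 12 (J(L) = -1/2*(-24) = 12)
U(u) = -7*(-119 + 2*u)*(12 + u) (U(u) = -7*(u + (-119 + u))*(u + 12) = -7*(-119 + 2*u)*(12 + u))
1326170/U(-904) - 3853311/1620509 = 1326170/(9996 - 14*(-904)**2 + 665*(-904)) - 3853311/1620509 = 1326170/(9996 - 14*817216 - 601160) - 3853311*1/1620509 = 1326170/(9996 - 11441024 - 601160) - 350301/147319 = 1326170/(-12032188) - 350301/147319 = 1326170*(-1/12032188) - 350301/147319 = -663085/6016094 - 350301/147319 = -2205128763409/886284951986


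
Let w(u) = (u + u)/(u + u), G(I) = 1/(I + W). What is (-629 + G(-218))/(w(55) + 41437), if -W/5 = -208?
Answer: -517037/34062036 ≈ -0.015179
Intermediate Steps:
W = 1040 (W = -5*(-208) = 1040)
G(I) = 1/(1040 + I) (G(I) = 1/(I + 1040) = 1/(1040 + I))
w(u) = 1 (w(u) = (2*u)/((2*u)) = (2*u)*(1/(2*u)) = 1)
(-629 + G(-218))/(w(55) + 41437) = (-629 + 1/(1040 - 218))/(1 + 41437) = (-629 + 1/822)/41438 = (-629 + 1/822)*(1/41438) = -517037/822*1/41438 = -517037/34062036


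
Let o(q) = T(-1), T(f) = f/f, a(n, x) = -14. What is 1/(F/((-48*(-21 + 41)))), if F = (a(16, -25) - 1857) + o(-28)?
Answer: 96/187 ≈ 0.51337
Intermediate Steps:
T(f) = 1
o(q) = 1
F = -1870 (F = (-14 - 1857) + 1 = -1871 + 1 = -1870)
1/(F/((-48*(-21 + 41)))) = 1/(-1870*(-1/(48*(-21 + 41)))) = 1/(-1870/((-48*20))) = 1/(-1870/(-960)) = 1/(-1870*(-1/960)) = 1/(187/96) = 96/187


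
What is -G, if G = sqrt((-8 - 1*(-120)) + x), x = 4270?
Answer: -sqrt(4382) ≈ -66.197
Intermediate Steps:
G = sqrt(4382) (G = sqrt((-8 - 1*(-120)) + 4270) = sqrt((-8 + 120) + 4270) = sqrt(112 + 4270) = sqrt(4382) ≈ 66.197)
-G = -sqrt(4382)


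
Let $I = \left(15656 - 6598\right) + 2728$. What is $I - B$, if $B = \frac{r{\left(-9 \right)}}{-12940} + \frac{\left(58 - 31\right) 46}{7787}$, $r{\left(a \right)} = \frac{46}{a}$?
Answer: $\frac{5344136099099}{453437010} \approx 11786.0$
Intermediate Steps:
$I = 11786$ ($I = 9058 + 2728 = 11786$)
$B = \frac{72500761}{453437010}$ ($B = \frac{46 \frac{1}{-9}}{-12940} + \frac{\left(58 - 31\right) 46}{7787} = 46 \left(- \frac{1}{9}\right) \left(- \frac{1}{12940}\right) + 27 \cdot 46 \cdot \frac{1}{7787} = \left(- \frac{46}{9}\right) \left(- \frac{1}{12940}\right) + 1242 \cdot \frac{1}{7787} = \frac{23}{58230} + \frac{1242}{7787} = \frac{72500761}{453437010} \approx 0.15989$)
$I - B = 11786 - \frac{72500761}{453437010} = \frac{5344136099099}{453437010}$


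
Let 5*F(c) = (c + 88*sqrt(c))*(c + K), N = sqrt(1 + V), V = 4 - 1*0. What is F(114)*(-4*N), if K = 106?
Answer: -20064*sqrt(5) - 15488*sqrt(570) ≈ -4.1464e+5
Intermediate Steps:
V = 4 (V = 4 + 0 = 4)
N = sqrt(5) (N = sqrt(1 + 4) = sqrt(5) ≈ 2.2361)
F(c) = (106 + c)*(c + 88*sqrt(c))/5 (F(c) = ((c + 88*sqrt(c))*(c + 106))/5 = ((c + 88*sqrt(c))*(106 + c))/5 = ((106 + c)*(c + 88*sqrt(c)))/5 = (106 + c)*(c + 88*sqrt(c))/5)
F(114)*(-4*N) = ((1/5)*114**2 + 88*114**(3/2)/5 + (106/5)*114 + 9328*sqrt(114)/5)*(-4*sqrt(5)) = ((1/5)*12996 + 88*(114*sqrt(114))/5 + 12084/5 + 9328*sqrt(114)/5)*(-4*sqrt(5)) = (12996/5 + 10032*sqrt(114)/5 + 12084/5 + 9328*sqrt(114)/5)*(-4*sqrt(5)) = (5016 + 3872*sqrt(114))*(-4*sqrt(5)) = -4*sqrt(5)*(5016 + 3872*sqrt(114))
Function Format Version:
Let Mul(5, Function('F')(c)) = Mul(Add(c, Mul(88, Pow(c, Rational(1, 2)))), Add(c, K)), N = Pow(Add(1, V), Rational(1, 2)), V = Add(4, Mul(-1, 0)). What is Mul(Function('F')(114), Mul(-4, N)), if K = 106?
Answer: Add(Mul(-20064, Pow(5, Rational(1, 2))), Mul(-15488, Pow(570, Rational(1, 2)))) ≈ -4.1464e+5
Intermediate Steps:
V = 4 (V = Add(4, 0) = 4)
N = Pow(5, Rational(1, 2)) (N = Pow(Add(1, 4), Rational(1, 2)) = Pow(5, Rational(1, 2)) ≈ 2.2361)
Function('F')(c) = Mul(Rational(1, 5), Add(106, c), Add(c, Mul(88, Pow(c, Rational(1, 2))))) (Function('F')(c) = Mul(Rational(1, 5), Mul(Add(c, Mul(88, Pow(c, Rational(1, 2)))), Add(c, 106))) = Mul(Rational(1, 5), Mul(Add(c, Mul(88, Pow(c, Rational(1, 2)))), Add(106, c))) = Mul(Rational(1, 5), Mul(Add(106, c), Add(c, Mul(88, Pow(c, Rational(1, 2)))))) = Mul(Rational(1, 5), Add(106, c), Add(c, Mul(88, Pow(c, Rational(1, 2))))))
Mul(Function('F')(114), Mul(-4, N)) = Mul(Add(Mul(Rational(1, 5), Pow(114, 2)), Mul(Rational(88, 5), Pow(114, Rational(3, 2))), Mul(Rational(106, 5), 114), Mul(Rational(9328, 5), Pow(114, Rational(1, 2)))), Mul(-4, Pow(5, Rational(1, 2)))) = Mul(Add(Mul(Rational(1, 5), 12996), Mul(Rational(88, 5), Mul(114, Pow(114, Rational(1, 2)))), Rational(12084, 5), Mul(Rational(9328, 5), Pow(114, Rational(1, 2)))), Mul(-4, Pow(5, Rational(1, 2)))) = Mul(Add(Rational(12996, 5), Mul(Rational(10032, 5), Pow(114, Rational(1, 2))), Rational(12084, 5), Mul(Rational(9328, 5), Pow(114, Rational(1, 2)))), Mul(-4, Pow(5, Rational(1, 2)))) = Mul(Add(5016, Mul(3872, Pow(114, Rational(1, 2)))), Mul(-4, Pow(5, Rational(1, 2)))) = Mul(-4, Pow(5, Rational(1, 2)), Add(5016, Mul(3872, Pow(114, Rational(1, 2)))))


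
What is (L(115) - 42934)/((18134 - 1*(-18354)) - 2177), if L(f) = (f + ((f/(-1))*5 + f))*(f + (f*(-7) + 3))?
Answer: 194081/34311 ≈ 5.6565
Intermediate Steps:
L(f) = -3*f*(3 - 6*f) (L(f) = (f + ((f*(-1))*5 + f))*(f + (-7*f + 3)) = (f + (-f*5 + f))*(f + (3 - 7*f)) = (f + (-5*f + f))*(3 - 6*f) = (f - 4*f)*(3 - 6*f) = (-3*f)*(3 - 6*f) = -3*f*(3 - 6*f))
(L(115) - 42934)/((18134 - 1*(-18354)) - 2177) = (9*115*(-1 + 2*115) - 42934)/((18134 - 1*(-18354)) - 2177) = (9*115*(-1 + 230) - 42934)/((18134 + 18354) - 2177) = (9*115*229 - 42934)/(36488 - 2177) = (237015 - 42934)/34311 = 194081*(1/34311) = 194081/34311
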